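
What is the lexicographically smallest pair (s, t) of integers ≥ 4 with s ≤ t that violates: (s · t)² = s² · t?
Substituting (4, 4) into the claim:
LHS = (4 · 4)² = 256
RHS = 4² · 4 = 64

Since LHS ≠ RHS, this pair disproves the claim, and no lexicographically smaller pair (s ≤ t, integers ≥ 4) does.

For instance (6, 7) is also a counterexample (LHS = 1764, RHS = 252), but it's lexicographically larger.

Answer: (s, t) = (4, 4)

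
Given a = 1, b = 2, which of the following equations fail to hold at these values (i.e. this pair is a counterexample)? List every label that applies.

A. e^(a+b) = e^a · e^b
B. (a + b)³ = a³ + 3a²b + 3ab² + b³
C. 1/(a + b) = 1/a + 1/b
Evaluating each claim at the given values:
A. LHS = e^3 ≈ 20.09, RHS = e^3 ≈ 20.09 → holds here (LHS = RHS)
B. LHS = 27, RHS = 27 → holds here (LHS = RHS)
C. LHS = 1/3, RHS = 3/2 → fails here (LHS ≠ RHS)

Answer: C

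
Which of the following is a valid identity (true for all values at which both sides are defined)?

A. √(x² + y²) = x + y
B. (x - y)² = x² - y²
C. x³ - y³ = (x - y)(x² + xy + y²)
A: fails at (1, 3) — LHS = √(10) ≈ 3.162, RHS = 4.
B: fails at (3, 4) — LHS = 1, RHS = -7.
C: holds — e.g. at (0, 1), both sides equal -1.

Answer: C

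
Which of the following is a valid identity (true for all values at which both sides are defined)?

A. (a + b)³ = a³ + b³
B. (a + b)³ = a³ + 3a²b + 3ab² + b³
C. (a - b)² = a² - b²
A: fails at (1, 1) — LHS = 8, RHS = 2.
B: holds — e.g. at (3, 3), both sides equal 216.
C: fails at (3, 5) — LHS = 4, RHS = -16.

Answer: B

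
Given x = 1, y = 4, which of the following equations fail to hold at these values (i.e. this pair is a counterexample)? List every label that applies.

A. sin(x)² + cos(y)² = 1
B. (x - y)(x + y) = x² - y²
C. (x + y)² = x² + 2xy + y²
Evaluating each claim at the given values:
A. LHS = cos(4)² + sin(1)² ≈ 1.135, RHS = 1 → fails here (LHS ≠ RHS)
B. LHS = -15, RHS = -15 → holds here (LHS = RHS)
C. LHS = 25, RHS = 25 → holds here (LHS = RHS)

Answer: A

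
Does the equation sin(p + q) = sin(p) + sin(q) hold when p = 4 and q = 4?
Fails

Substituting p = 4, q = 4:

LHS = sin(4 + 4) = sin(8) ≈ 0.9894
RHS = sin(4) + sin(4) = 2·sin(4) ≈ -1.514

LHS ≠ RHS, so the equation does not hold at this point.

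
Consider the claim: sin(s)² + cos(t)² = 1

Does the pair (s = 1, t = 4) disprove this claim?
Substituting s = 1, t = 4:
LHS = sin(1)² + cos(4)² ≈ 1.135
RHS = 1

Since LHS ≠ RHS, this pair disproves the claim.

Answer: Yes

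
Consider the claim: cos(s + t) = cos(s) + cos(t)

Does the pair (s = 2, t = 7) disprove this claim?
Yes

Substituting s = 2, t = 7:
LHS = cos(2 + 7) = cos(9) ≈ -0.9111
RHS = cos(2) + cos(7) ≈ 0.3378

Since LHS ≠ RHS, this pair disproves the claim.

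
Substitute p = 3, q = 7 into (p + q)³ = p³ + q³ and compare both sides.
LHS = (3 + 7)³ = 1000
RHS = 3³ + 7³ = 370

LHS ≠ RHS, so the equation does not hold here.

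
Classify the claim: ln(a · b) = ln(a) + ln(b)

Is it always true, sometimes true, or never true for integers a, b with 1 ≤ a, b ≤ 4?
The identity holds for every pair in the range. For instance at (a, b) = (3, 2): both sides equal ln(6) ≈ 1.792.

Answer: Always true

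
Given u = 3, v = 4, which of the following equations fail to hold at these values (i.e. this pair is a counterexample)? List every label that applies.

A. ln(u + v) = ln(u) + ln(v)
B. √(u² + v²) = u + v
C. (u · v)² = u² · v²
A, B

Evaluating each claim at the given values:
A. LHS = ln(7) ≈ 1.946, RHS = ln(3) + ln(4) ≈ 2.485 → fails here (LHS ≠ RHS)
B. LHS = 5, RHS = 7 → fails here (LHS ≠ RHS)
C. LHS = 144, RHS = 144 → holds here (LHS = RHS)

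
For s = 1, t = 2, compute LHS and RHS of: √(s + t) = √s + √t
LHS = √(1 + 2) = √(3) ≈ 1.732
RHS = √1 + √2 = 1 + √(2) ≈ 2.414

LHS ≠ RHS (they differ by about 0.6822), so the equation does not hold here.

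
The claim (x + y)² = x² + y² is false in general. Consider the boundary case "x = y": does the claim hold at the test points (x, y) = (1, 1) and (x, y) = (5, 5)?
No, fails at both test points

At (1, 1): LHS = 4 ≠ RHS = 2
At (5, 5): LHS = 100 ≠ RHS = 50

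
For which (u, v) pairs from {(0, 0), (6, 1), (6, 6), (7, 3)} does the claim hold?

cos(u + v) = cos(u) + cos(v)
None

Testing each pair:
(0, 0): LHS = 1, RHS = 2 → fails
(6, 1): LHS = cos(7) ≈ 0.7539, RHS = cos(1) + cos(6) ≈ 1.5 → fails
(6, 6): LHS = cos(12) ≈ 0.8439, RHS = 2·cos(6) ≈ 1.92 → fails
(7, 3): LHS = cos(10) ≈ -0.8391, RHS = cos(3) + cos(7) ≈ -0.2361 → fails

No pair satisfies the claim.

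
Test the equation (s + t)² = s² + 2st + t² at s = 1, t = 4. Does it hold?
Holds

Substituting s = 1, t = 4:

LHS = (1 + 4)² = 25
RHS = 1² + 2·1·4 + 4² = 25

LHS = RHS, so the equation holds at this point.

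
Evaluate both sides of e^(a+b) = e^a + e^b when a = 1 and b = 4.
LHS = e^(1+4) = e^5 ≈ 148.4
RHS = e^1 + e^4 = e + e^4 ≈ 57.32

LHS ≠ RHS (they differ by about 91.1), so the equation does not hold here.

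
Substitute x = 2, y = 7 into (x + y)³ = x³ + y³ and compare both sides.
LHS = (2 + 7)³ = 729
RHS = 2³ + 7³ = 351

LHS ≠ RHS, so the equation does not hold here.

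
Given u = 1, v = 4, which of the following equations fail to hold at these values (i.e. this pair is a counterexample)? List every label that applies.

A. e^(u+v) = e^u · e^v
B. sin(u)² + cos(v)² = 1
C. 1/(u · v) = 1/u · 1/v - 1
Evaluating each claim at the given values:
A. LHS = e^5 ≈ 148.4, RHS = e^5 ≈ 148.4 → holds here (LHS = RHS)
B. LHS = cos(4)² + sin(1)² ≈ 1.135, RHS = 1 → fails here (LHS ≠ RHS)
C. LHS = 1/4, RHS = -3/4 → fails here (LHS ≠ RHS)

Answer: B, C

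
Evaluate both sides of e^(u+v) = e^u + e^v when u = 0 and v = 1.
LHS = e^(0+1) = e ≈ 2.718
RHS = e^0 + e^1 = 1 + e ≈ 3.718

LHS ≠ RHS (they differ by about 1), so the equation does not hold here.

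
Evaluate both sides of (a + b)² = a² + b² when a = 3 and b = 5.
LHS = (3 + 5)² = 64
RHS = 3² + 5² = 34

LHS ≠ RHS, so the equation does not hold here.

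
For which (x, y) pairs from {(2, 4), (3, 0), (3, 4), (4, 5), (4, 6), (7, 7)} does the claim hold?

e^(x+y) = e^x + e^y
None

Testing each pair:
(2, 4): LHS = e^6 ≈ 403.4, RHS = e^2 + e^4 ≈ 61.99 → fails
(3, 0): LHS = e^3 ≈ 20.09, RHS = 1 + e^3 ≈ 21.09 → fails
(3, 4): LHS = e^7 ≈ 1097, RHS = e^3 + e^4 ≈ 74.68 → fails
(4, 5): LHS = e^9 ≈ 8103, RHS = e^4 + e^5 ≈ 203 → fails
(4, 6): LHS = e^10 ≈ 22026.5, RHS = e^4 + e^6 ≈ 458 → fails
(7, 7): LHS = e^14 ≈ 1202604.3, RHS = 2·e^7 ≈ 2193 → fails

No pair satisfies the claim.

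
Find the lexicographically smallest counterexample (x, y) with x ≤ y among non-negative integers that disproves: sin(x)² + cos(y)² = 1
(x, y) = (0, 1)

Substituting (0, 1) into the claim:
LHS = sin(0)² + cos(1)² = cos(1)² ≈ 0.2919
RHS = 1

Since LHS ≠ RHS, this pair disproves the claim, and no lexicographically smaller pair (x ≤ y, non-negative integers) does.

For instance (3, 4) is also a counterexample (LHS = sin(3)² + cos(4)² ≈ 0.4472, RHS = 1), but it's lexicographically larger.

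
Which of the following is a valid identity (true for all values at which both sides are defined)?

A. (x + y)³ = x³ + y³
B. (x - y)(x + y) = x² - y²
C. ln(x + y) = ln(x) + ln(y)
B

A: fails at (2, 3) — LHS = 125, RHS = 35.
B: holds — e.g. at (5, 8), both sides equal -39.
C: fails at (3, 5) — LHS = ln(8) ≈ 2.079, RHS = ln(3) + ln(5) ≈ 2.708.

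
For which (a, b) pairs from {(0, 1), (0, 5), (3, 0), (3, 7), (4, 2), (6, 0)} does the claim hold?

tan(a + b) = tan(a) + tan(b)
(0, 1), (0, 5), (3, 0), (6, 0)

Testing each pair:
(0, 1): LHS = tan(1) ≈ 1.557, RHS = tan(1) ≈ 1.557 → holds
(0, 5): LHS = tan(5) ≈ -3.381, RHS = tan(5) ≈ -3.381 → holds
(3, 0): LHS = tan(3) ≈ -0.1425, RHS = tan(3) ≈ -0.1425 → holds
(3, 7): LHS = tan(10) ≈ 0.6484, RHS = tan(3) + tan(7) ≈ 0.7289 → fails
(4, 2): LHS = tan(6) ≈ -0.291, RHS = tan(2) + tan(4) ≈ -1.027 → fails
(6, 0): LHS = tan(6) ≈ -0.291, RHS = tan(6) ≈ -0.291 → holds

4 of 6 pairs satisfy the claim.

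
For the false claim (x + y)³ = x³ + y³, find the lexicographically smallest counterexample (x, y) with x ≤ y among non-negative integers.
At (0, 6): both sides equal 216, so it holds there.

Substituting (1, 1) into the claim:
LHS = (1 + 1)³ = 8
RHS = 1³ + 1³ = 2

Since LHS ≠ RHS, this pair disproves the claim, and no lexicographically smaller pair (x ≤ y, non-negative integers) does.

For instance (1, 2) is also a counterexample (LHS = 27, RHS = 9), but it's lexicographically larger.

Answer: (x, y) = (1, 1)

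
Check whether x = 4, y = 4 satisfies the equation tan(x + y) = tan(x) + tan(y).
Fails

Substituting x = 4, y = 4:

LHS = tan(4 + 4) = tan(8) ≈ -6.8
RHS = tan(4) + tan(4) = 2·tan(4) ≈ 2.316

LHS ≠ RHS, so the equation does not hold at this point.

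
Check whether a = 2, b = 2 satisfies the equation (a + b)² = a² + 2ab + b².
Substituting a = 2, b = 2:

LHS = (2 + 2)² = 16
RHS = 2² + 2·2·2 + 2² = 16

LHS = RHS, so the equation holds at this point.

Answer: Holds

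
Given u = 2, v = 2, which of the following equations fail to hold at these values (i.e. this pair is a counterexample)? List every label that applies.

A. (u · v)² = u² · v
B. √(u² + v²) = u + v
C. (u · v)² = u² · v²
Evaluating each claim at the given values:
A. LHS = 16, RHS = 8 → fails here (LHS ≠ RHS)
B. LHS = 2·√(2) ≈ 2.828, RHS = 4 → fails here (LHS ≠ RHS)
C. LHS = 16, RHS = 16 → holds here (LHS = RHS)

Answer: A, B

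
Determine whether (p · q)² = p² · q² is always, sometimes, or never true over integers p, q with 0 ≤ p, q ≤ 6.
The identity holds for every pair in the range. For instance at (p, q) = (0, 4): both sides equal 0.

Answer: Always true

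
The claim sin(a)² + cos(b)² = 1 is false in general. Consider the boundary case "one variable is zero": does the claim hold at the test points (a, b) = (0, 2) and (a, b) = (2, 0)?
At (0, 2): LHS = cos(2)² ≈ 0.1732 ≠ RHS = 1
At (2, 0): LHS = sin(2)² + 1 ≈ 1.827 ≠ RHS = 1

Answer: No, fails at both test points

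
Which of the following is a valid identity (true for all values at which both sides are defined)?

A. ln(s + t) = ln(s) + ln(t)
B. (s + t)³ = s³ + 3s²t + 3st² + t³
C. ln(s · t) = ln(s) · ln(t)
A: fails at (3, 3) — LHS = ln(6) ≈ 1.792, RHS = 2·ln(3) ≈ 2.197.
B: holds — e.g. at (3, 3), both sides equal 216.
C: fails at (4, 5) — LHS = ln(20) ≈ 2.996, RHS = ln(4)·ln(5) ≈ 2.231.

Answer: B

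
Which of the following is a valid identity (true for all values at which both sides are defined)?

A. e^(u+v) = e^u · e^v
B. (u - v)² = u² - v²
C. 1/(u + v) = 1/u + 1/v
A: holds — e.g. at (1, 5), both sides equal e^6 ≈ 403.4.
B: fails at (2, 5) — LHS = 9, RHS = -21.
C: fails at (5, 5) — LHS = 1/10, RHS = 2/5.

Answer: A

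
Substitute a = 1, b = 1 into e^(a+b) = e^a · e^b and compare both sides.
LHS = e^(1+1) = e^2 ≈ 7.389
RHS = e^1 · e^1 = e^2 ≈ 7.389

LHS = RHS: the two sides agree.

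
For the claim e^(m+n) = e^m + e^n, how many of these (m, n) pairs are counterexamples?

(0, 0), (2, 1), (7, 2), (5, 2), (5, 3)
Testing each pair:
(0, 0): LHS = 1, RHS = 2 → counterexample
(2, 1): LHS = e^3 ≈ 20.09, RHS = e + e^2 ≈ 10.11 → counterexample
(7, 2): LHS = e^9 ≈ 8103, RHS = e^2 + e^7 ≈ 1104 → counterexample
(5, 2): LHS = e^7 ≈ 1097, RHS = e^2 + e^5 ≈ 155.8 → counterexample
(5, 3): LHS = e^8 ≈ 2981, RHS = e^3 + e^5 ≈ 168.5 → counterexample

That makes 5 counterexamples.

Answer: 5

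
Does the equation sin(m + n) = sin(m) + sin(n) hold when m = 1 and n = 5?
Substituting m = 1, n = 5:

LHS = sin(1 + 5) = sin(6) ≈ -0.2794
RHS = sin(1) + sin(5) ≈ -0.1175

LHS ≠ RHS, so the equation does not hold at this point.

Answer: Fails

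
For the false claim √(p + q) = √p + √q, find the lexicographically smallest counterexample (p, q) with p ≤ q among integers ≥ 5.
Substituting (5, 5) into the claim:
LHS = √(5 + 5) = √(10) ≈ 3.162
RHS = √5 + √5 = 2·√(5) ≈ 4.472

Since LHS ≠ RHS, this pair disproves the claim, and no lexicographically smaller pair (p ≤ q, integers ≥ 5) does.

For instance (8, 8) is also a counterexample (LHS = 4, RHS = 4·√(2) ≈ 5.657), but it's lexicographically larger.

Answer: (p, q) = (5, 5)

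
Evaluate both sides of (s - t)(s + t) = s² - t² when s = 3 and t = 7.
LHS = (3 - 7)(3 + 7) = -40
RHS = 3² - 7² = -40

LHS = RHS: the two sides agree.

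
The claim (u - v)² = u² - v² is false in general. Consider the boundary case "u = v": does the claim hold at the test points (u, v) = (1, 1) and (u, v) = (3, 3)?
Yes, holds at both test points

At (1, 1): LHS = 0, RHS = 0 → equal
At (3, 3): LHS = 0, RHS = 0 → equal

So the claim does hold at both of these boundary points, even though it is not an identity.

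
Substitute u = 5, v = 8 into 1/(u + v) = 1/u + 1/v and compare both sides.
LHS = 1/(5 + 8) = 1/13
RHS = 1/5 + 1/8 = 13/40

LHS ≠ RHS, so the equation does not hold here.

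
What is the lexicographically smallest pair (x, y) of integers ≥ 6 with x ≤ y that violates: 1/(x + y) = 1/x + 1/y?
(x, y) = (6, 6)

Substituting (6, 6) into the claim:
LHS = 1/(6 + 6) = 1/12
RHS = 1/6 + 1/6 = 1/3

Since LHS ≠ RHS, this pair disproves the claim, and no lexicographically smaller pair (x ≤ y, integers ≥ 6) does.

For instance (7, 12) is also a counterexample (LHS = 1/19, RHS = 19/84), but it's lexicographically larger.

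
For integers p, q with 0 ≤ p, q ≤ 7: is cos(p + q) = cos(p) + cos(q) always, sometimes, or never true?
Never true

The claim fails for every pair in the range. For instance at (p, q) = (2, 7): LHS = cos(9) ≈ -0.9111, RHS = cos(2) + cos(7) ≈ 0.3378.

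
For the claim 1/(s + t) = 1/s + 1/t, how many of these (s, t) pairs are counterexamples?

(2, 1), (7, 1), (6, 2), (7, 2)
Testing each pair:
(2, 1): LHS = 1/3, RHS = 3/2 → counterexample
(7, 1): LHS = 1/8, RHS = 8/7 → counterexample
(6, 2): LHS = 1/8, RHS = 2/3 → counterexample
(7, 2): LHS = 1/9, RHS = 9/14 → counterexample

That makes 4 counterexamples.

Answer: 4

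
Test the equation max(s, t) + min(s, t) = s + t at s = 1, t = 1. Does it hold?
Substituting s = 1, t = 1:

LHS = max(1, 1) + min(1, 1) = 2
RHS = 1 + 1 = 2

LHS = RHS, so the equation holds at this point.

Answer: Holds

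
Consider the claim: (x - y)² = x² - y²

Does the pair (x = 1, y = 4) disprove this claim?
Yes

Substituting x = 1, y = 4:
LHS = (1 - 4)² = 9
RHS = 1² - 4² = -15

Since LHS ≠ RHS, this pair disproves the claim.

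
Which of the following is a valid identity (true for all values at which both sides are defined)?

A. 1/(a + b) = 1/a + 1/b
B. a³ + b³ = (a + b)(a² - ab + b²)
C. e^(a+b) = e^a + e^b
B

A: fails at (6, 7) — LHS = 1/13, RHS = 13/42.
B: holds — e.g. at (1, 2), both sides equal 9.
C: fails at (1, 4) — LHS = e^5 ≈ 148.4, RHS = e + e^4 ≈ 57.32.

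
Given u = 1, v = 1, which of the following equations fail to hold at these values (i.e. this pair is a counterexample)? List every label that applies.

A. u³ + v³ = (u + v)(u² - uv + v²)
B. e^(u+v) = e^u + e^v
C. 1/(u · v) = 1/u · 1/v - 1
Evaluating each claim at the given values:
A. LHS = 2, RHS = 2 → holds here (LHS = RHS)
B. LHS = e^2 ≈ 7.389, RHS = 2·e ≈ 5.437 → fails here (LHS ≠ RHS)
C. LHS = 1, RHS = 0 → fails here (LHS ≠ RHS)

Answer: B, C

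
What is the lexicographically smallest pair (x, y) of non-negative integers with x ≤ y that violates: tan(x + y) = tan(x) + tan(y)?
At (0, 6): both sides equal tan(6) ≈ -0.291, so it holds there.

Substituting (1, 1) into the claim:
LHS = tan(1 + 1) = tan(2) ≈ -2.185
RHS = tan(1) + tan(1) = 2·tan(1) ≈ 3.115

Since LHS ≠ RHS, this pair disproves the claim, and no lexicographically smaller pair (x ≤ y, non-negative integers) does.

For instance (2, 2) is also a counterexample (LHS = tan(4) ≈ 1.158, RHS = 2·tan(2) ≈ -4.37), but it's lexicographically larger.

Answer: (x, y) = (1, 1)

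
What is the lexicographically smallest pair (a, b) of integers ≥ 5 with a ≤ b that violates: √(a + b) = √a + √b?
(a, b) = (5, 5)

Substituting (5, 5) into the claim:
LHS = √(5 + 5) = √(10) ≈ 3.162
RHS = √5 + √5 = 2·√(5) ≈ 4.472

Since LHS ≠ RHS, this pair disproves the claim, and no lexicographically smaller pair (a ≤ b, integers ≥ 5) does.

For instance (7, 9) is also a counterexample (LHS = 4, RHS = √(7) + 3 ≈ 5.646), but it's lexicographically larger.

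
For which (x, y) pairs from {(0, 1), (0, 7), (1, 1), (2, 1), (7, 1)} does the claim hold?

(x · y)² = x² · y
All pairs

Testing each pair:
(0, 1): LHS = 0, RHS = 0 → holds
(0, 7): LHS = 0, RHS = 0 → holds
(1, 1): LHS = 1, RHS = 1 → holds
(2, 1): LHS = 4, RHS = 4 → holds
(7, 1): LHS = 49, RHS = 49 → holds

Every pair satisfies the claim.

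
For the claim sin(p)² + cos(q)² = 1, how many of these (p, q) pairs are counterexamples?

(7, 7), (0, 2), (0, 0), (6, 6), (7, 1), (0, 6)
3

Testing each pair:
(7, 7): LHS = sin(7)² + cos(7)² = 1, RHS = 1 → satisfies claim
(0, 2): LHS = cos(2)² ≈ 0.1732, RHS = 1 → counterexample
(0, 0): LHS = 1, RHS = 1 → satisfies claim
(6, 6): LHS = sin(6)² + cos(6)² = 1, RHS = 1 → satisfies claim
(7, 1): LHS = cos(1)² + sin(7)² ≈ 0.7236, RHS = 1 → counterexample
(0, 6): LHS = cos(6)² ≈ 0.9219, RHS = 1 → counterexample

That makes 3 counterexamples.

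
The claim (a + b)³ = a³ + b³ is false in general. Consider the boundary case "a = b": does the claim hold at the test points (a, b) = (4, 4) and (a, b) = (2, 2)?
At (4, 4): LHS = 512 ≠ RHS = 128
At (2, 2): LHS = 64 ≠ RHS = 16

Answer: No, fails at both test points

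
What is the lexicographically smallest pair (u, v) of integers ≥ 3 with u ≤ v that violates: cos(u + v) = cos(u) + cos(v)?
Substituting (3, 3) into the claim:
LHS = cos(3 + 3) = cos(6) ≈ 0.9602
RHS = cos(3) + cos(3) = 2·cos(3) ≈ -1.98

Since LHS ≠ RHS, this pair disproves the claim, and no lexicographically smaller pair (u ≤ v, integers ≥ 3) does.

For instance (6, 6) is also a counterexample (LHS = cos(12) ≈ 0.8439, RHS = 2·cos(6) ≈ 1.92), but it's lexicographically larger.

Answer: (u, v) = (3, 3)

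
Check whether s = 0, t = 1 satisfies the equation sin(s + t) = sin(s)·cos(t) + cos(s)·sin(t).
Holds

Substituting s = 0, t = 1:

LHS = sin(0 + 1) = sin(1) ≈ 0.8415
RHS = sin(0)·cos(1) + cos(0)·sin(1) = sin(1) ≈ 0.8415

LHS = RHS, so the equation holds at this point.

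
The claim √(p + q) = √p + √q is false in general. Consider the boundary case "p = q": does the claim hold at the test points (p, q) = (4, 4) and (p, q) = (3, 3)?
No, fails at both test points

At (4, 4): LHS = 2·√(2) ≈ 2.828 ≠ RHS = 4
At (3, 3): LHS = √(6) ≈ 2.449 ≠ RHS = 2·√(3) ≈ 3.464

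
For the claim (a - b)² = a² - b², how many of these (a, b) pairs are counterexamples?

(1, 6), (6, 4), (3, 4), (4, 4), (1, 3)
Testing each pair:
(1, 6): LHS = 25, RHS = -35 → counterexample
(6, 4): LHS = 4, RHS = 20 → counterexample
(3, 4): LHS = 1, RHS = -7 → counterexample
(4, 4): LHS = 0, RHS = 0 → satisfies claim
(1, 3): LHS = 4, RHS = -8 → counterexample

That makes 4 counterexamples.

Answer: 4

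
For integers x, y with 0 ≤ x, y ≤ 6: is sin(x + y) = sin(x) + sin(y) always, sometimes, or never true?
Sometimes true

It holds at (x, y) = (1, 0) (both sides equal sin(1) ≈ 0.8415), but fails at (x, y) = (4, 3) (LHS = sin(7) ≈ 0.657, RHS = sin(4) + sin(3) ≈ -0.6157).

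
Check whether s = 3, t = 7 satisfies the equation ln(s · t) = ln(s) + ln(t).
Holds

Substituting s = 3, t = 7:

LHS = ln(3 · 7) = ln(21) ≈ 3.045
RHS = ln(3) + ln(7) ≈ 3.045

LHS = RHS, so the equation holds at this point.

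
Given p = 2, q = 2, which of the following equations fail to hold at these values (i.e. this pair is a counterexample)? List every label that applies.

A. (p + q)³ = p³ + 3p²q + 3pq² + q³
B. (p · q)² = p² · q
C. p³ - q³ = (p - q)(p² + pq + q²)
B

Evaluating each claim at the given values:
A. LHS = 64, RHS = 64 → holds here (LHS = RHS)
B. LHS = 16, RHS = 8 → fails here (LHS ≠ RHS)
C. LHS = 0, RHS = 0 → holds here (LHS = RHS)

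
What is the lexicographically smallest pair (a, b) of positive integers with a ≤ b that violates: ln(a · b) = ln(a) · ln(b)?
(a, b) = (1, 2)

At (1, 1): both sides equal 0, so it holds there.

Substituting (1, 2) into the claim:
LHS = ln(1 · 2) = ln(2) ≈ 0.6931
RHS = ln(1) · ln(2) = 0

Since LHS ≠ RHS, this pair disproves the claim, and no lexicographically smaller pair (a ≤ b, positive integers) does.

For instance (2, 2) is also a counterexample (LHS = ln(4) ≈ 1.386, RHS = ln(2)² ≈ 0.4805), but it's lexicographically larger.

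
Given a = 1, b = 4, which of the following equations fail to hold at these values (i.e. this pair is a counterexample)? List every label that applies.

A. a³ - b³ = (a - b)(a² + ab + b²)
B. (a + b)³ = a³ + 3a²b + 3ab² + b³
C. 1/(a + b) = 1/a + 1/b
Evaluating each claim at the given values:
A. LHS = -63, RHS = -63 → holds here (LHS = RHS)
B. LHS = 125, RHS = 125 → holds here (LHS = RHS)
C. LHS = 1/5, RHS = 5/4 → fails here (LHS ≠ RHS)

Answer: C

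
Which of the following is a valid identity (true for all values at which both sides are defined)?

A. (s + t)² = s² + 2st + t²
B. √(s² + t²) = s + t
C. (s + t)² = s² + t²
A

A: holds — e.g. at (2, 3), both sides equal 25.
B: fails at (1, 1) — LHS = √(2) ≈ 1.414, RHS = 2.
C: fails at (1, 2) — LHS = 9, RHS = 5.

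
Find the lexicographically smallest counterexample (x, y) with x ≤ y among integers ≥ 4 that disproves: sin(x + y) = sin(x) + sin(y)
Substituting (4, 4) into the claim:
LHS = sin(4 + 4) = sin(8) ≈ 0.9894
RHS = sin(4) + sin(4) = 2·sin(4) ≈ -1.514

Since LHS ≠ RHS, this pair disproves the claim, and no lexicographically smaller pair (x ≤ y, integers ≥ 4) does.

For instance (9, 11) is also a counterexample (LHS = sin(20) ≈ 0.9129, RHS = sin(11) + sin(9) ≈ -0.5879), but it's lexicographically larger.

Answer: (x, y) = (4, 4)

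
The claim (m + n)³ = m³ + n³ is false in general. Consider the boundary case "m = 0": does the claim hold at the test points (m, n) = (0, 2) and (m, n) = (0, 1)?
At (0, 2): LHS = 8, RHS = 8 → equal
At (0, 1): LHS = 1, RHS = 1 → equal

So the claim does hold at both of these boundary points, even though it is not an identity.

Answer: Yes, holds at both test points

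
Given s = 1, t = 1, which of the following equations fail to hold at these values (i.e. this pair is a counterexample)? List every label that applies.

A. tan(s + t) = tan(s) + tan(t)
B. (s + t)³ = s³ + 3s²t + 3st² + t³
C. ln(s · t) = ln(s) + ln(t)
A

Evaluating each claim at the given values:
A. LHS = tan(2) ≈ -2.185, RHS = 2·tan(1) ≈ 3.115 → fails here (LHS ≠ RHS)
B. LHS = 8, RHS = 8 → holds here (LHS = RHS)
C. LHS = 0, RHS = 0 → holds here (LHS = RHS)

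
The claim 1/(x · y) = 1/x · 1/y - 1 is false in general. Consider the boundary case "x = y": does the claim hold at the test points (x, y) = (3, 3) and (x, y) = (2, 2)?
No, fails at both test points

At (3, 3): LHS = 1/9 ≠ RHS = -8/9
At (2, 2): LHS = 1/4 ≠ RHS = -3/4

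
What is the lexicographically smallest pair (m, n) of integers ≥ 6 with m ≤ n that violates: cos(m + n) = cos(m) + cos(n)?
Substituting (6, 6) into the claim:
LHS = cos(6 + 6) = cos(12) ≈ 0.8439
RHS = cos(6) + cos(6) = 2·cos(6) ≈ 1.92

Since LHS ≠ RHS, this pair disproves the claim, and no lexicographically smaller pair (m ≤ n, integers ≥ 6) does.

For instance (9, 12) is also a counterexample (LHS = cos(21) ≈ -0.5477, RHS = cos(9) + cos(12) ≈ -0.06728), but it's lexicographically larger.

Answer: (m, n) = (6, 6)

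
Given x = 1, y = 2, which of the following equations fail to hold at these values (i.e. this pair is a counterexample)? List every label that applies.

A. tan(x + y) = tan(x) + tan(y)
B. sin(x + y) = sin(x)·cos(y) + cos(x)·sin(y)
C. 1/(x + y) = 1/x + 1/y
A, C

Evaluating each claim at the given values:
A. LHS = tan(3) ≈ -0.1425, RHS = tan(2) + tan(1) ≈ -0.6276 → fails here (LHS ≠ RHS)
B. LHS = sin(3) ≈ 0.1411, RHS = sin(1)·cos(2) + sin(2)·cos(1) ≈ 0.1411 → holds here (LHS = RHS)
C. LHS = 1/3, RHS = 3/2 → fails here (LHS ≠ RHS)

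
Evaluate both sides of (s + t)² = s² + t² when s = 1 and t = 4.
LHS = (1 + 4)² = 25
RHS = 1² + 4² = 17

LHS ≠ RHS, so the equation does not hold here.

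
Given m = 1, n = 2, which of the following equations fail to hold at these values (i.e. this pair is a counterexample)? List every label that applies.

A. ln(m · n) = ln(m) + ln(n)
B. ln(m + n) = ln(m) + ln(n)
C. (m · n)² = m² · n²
B

Evaluating each claim at the given values:
A. LHS = ln(2) ≈ 0.6931, RHS = ln(2) ≈ 0.6931 → holds here (LHS = RHS)
B. LHS = ln(3) ≈ 1.099, RHS = ln(2) ≈ 0.6931 → fails here (LHS ≠ RHS)
C. LHS = 4, RHS = 4 → holds here (LHS = RHS)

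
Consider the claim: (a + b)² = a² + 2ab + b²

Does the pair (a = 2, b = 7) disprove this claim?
Substituting a = 2, b = 7:
LHS = (2 + 7)² = 81
RHS = 2² + 2·2·7 + 7² = 81

The sides agree, so this pair does not disprove the claim.

Answer: No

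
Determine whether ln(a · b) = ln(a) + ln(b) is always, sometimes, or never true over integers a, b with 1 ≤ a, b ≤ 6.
Always true

The identity holds for every pair in the range. For instance at (a, b) = (5, 5): both sides equal ln(25) ≈ 3.219.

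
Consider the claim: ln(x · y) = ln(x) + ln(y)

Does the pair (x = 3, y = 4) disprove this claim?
Substituting x = 3, y = 4:
LHS = ln(3 · 4) = ln(12) ≈ 2.485
RHS = ln(3) + ln(4) ≈ 2.485

The sides agree, so this pair does not disprove the claim.

Answer: No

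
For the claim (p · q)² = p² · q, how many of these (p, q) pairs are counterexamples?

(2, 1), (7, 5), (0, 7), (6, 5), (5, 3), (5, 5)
4

Testing each pair:
(2, 1): LHS = 4, RHS = 4 → satisfies claim
(7, 5): LHS = 1225, RHS = 245 → counterexample
(0, 7): LHS = 0, RHS = 0 → satisfies claim
(6, 5): LHS = 900, RHS = 180 → counterexample
(5, 3): LHS = 225, RHS = 75 → counterexample
(5, 5): LHS = 625, RHS = 125 → counterexample

That makes 4 counterexamples.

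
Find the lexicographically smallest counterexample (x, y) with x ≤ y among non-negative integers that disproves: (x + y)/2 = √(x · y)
(x, y) = (0, 1)

Substituting (0, 1) into the claim:
LHS = (0 + 1)/2 = 1/2
RHS = √(0 · 1) = 0

Since LHS ≠ RHS, this pair disproves the claim, and no lexicographically smaller pair (x ≤ y, non-negative integers) does.

For instance (0, 6) is also a counterexample (LHS = 3, RHS = 0), but it's lexicographically larger.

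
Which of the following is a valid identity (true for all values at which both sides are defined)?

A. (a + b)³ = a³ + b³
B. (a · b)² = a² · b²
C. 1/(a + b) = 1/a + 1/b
A: fails at (2, 2) — LHS = 64, RHS = 16.
B: holds — e.g. at (4, 6), both sides equal 576.
C: fails at (3, 4) — LHS = 1/7, RHS = 7/12.

Answer: B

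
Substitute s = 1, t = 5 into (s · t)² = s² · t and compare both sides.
LHS = (1 · 5)² = 25
RHS = 1² · 5 = 5

LHS ≠ RHS, so the equation does not hold here.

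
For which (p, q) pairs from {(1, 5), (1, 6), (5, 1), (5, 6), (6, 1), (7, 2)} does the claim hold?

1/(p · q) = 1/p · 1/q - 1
None

Testing each pair:
(1, 5): LHS = 1/5, RHS = -4/5 → fails
(1, 6): LHS = 1/6, RHS = -5/6 → fails
(5, 1): LHS = 1/5, RHS = -4/5 → fails
(5, 6): LHS = 1/30, RHS = -29/30 → fails
(6, 1): LHS = 1/6, RHS = -5/6 → fails
(7, 2): LHS = 1/14, RHS = -13/14 → fails

No pair satisfies the claim.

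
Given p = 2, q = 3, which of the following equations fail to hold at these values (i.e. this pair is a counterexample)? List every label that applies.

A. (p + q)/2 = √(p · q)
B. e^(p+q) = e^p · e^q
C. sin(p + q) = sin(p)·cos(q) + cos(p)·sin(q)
A

Evaluating each claim at the given values:
A. LHS = 5/2, RHS = √(6) ≈ 2.449 → fails here (LHS ≠ RHS)
B. LHS = e^5 ≈ 148.4, RHS = e^5 ≈ 148.4 → holds here (LHS = RHS)
C. LHS = sin(5) ≈ -0.9589, RHS = sin(2)·cos(3) + sin(3)·cos(2) ≈ -0.9589 → holds here (LHS = RHS)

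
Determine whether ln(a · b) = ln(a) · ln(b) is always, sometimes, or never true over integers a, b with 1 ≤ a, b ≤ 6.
It holds at (a, b) = (1, 1) (both sides equal 0), but fails at (a, b) = (4, 2) (LHS = ln(8) ≈ 2.079, RHS = ln(2)·ln(4) ≈ 0.9609).

Answer: Sometimes true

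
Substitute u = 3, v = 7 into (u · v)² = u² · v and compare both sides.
LHS = (3 · 7)² = 441
RHS = 3² · 7 = 63

LHS ≠ RHS, so the equation does not hold here.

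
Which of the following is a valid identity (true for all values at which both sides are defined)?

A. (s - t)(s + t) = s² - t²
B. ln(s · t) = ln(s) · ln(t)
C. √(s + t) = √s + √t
A: holds — e.g. at (4, 5), both sides equal -9.
B: fails at (3, 4) — LHS = ln(12) ≈ 2.485, RHS = ln(3)·ln(4) ≈ 1.523.
C: fails at (1, 5) — LHS = √(6) ≈ 2.449, RHS = 1 + √(5) ≈ 3.236.

Answer: A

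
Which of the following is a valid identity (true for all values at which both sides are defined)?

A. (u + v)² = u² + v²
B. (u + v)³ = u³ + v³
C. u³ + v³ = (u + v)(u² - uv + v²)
A: fails at (4, 4) — LHS = 64, RHS = 32.
B: fails at (4, 5) — LHS = 729, RHS = 189.
C: holds — e.g. at (6, 7), both sides equal 559.

Answer: C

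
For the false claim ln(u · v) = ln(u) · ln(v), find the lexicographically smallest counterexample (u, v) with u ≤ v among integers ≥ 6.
Substituting (6, 6) into the claim:
LHS = ln(6 · 6) = ln(36) ≈ 3.584
RHS = ln(6) · ln(6) = ln(6)² ≈ 3.21

Since LHS ≠ RHS, this pair disproves the claim, and no lexicographically smaller pair (u ≤ v, integers ≥ 6) does.

For instance (9, 9) is also a counterexample (LHS = ln(81) ≈ 4.394, RHS = ln(9)² ≈ 4.828), but it's lexicographically larger.

Answer: (u, v) = (6, 6)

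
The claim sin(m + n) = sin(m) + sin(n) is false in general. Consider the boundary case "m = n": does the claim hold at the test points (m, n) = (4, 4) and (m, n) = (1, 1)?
At (4, 4): LHS = sin(8) ≈ 0.9894 ≠ RHS = 2·sin(4) ≈ -1.514
At (1, 1): LHS = sin(2) ≈ 0.9093 ≠ RHS = 2·sin(1) ≈ 1.683

Answer: No, fails at both test points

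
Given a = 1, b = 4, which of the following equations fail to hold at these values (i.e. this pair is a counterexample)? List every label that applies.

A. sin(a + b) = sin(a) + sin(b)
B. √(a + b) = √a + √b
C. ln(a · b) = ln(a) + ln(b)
A, B

Evaluating each claim at the given values:
A. LHS = sin(5) ≈ -0.9589, RHS = sin(4) + sin(1) ≈ 0.08467 → fails here (LHS ≠ RHS)
B. LHS = √(5) ≈ 2.236, RHS = 3 → fails here (LHS ≠ RHS)
C. LHS = ln(4) ≈ 1.386, RHS = ln(4) ≈ 1.386 → holds here (LHS = RHS)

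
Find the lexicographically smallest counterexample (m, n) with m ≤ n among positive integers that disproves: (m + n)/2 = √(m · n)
At (1, 1): both sides equal 1, so it holds there.

Substituting (1, 2) into the claim:
LHS = (1 + 2)/2 = 3/2
RHS = √(1 · 2) = √(2) ≈ 1.414

Since LHS ≠ RHS, this pair disproves the claim, and no lexicographically smaller pair (m ≤ n, positive integers) does.

For instance (4, 7) is also a counterexample (LHS = 11/2, RHS = 2·√(7) ≈ 5.292), but it's lexicographically larger.

Answer: (m, n) = (1, 2)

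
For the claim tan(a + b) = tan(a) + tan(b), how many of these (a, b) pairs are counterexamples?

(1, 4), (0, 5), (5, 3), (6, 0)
2

Testing each pair:
(1, 4): LHS = tan(5) ≈ -3.381, RHS = tan(4) + tan(1) ≈ 2.715 → counterexample
(0, 5): LHS = tan(5) ≈ -3.381, RHS = tan(5) ≈ -3.381 → satisfies claim
(5, 3): LHS = tan(8) ≈ -6.8, RHS = tan(5) + tan(3) ≈ -3.523 → counterexample
(6, 0): LHS = tan(6) ≈ -0.291, RHS = tan(6) ≈ -0.291 → satisfies claim

That makes 2 counterexamples.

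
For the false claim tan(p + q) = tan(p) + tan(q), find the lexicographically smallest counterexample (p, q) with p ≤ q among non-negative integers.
(p, q) = (1, 1)

Substituting (1, 1) into the claim:
LHS = tan(1 + 1) = tan(2) ≈ -2.185
RHS = tan(1) + tan(1) = 2·tan(1) ≈ 3.115

Since LHS ≠ RHS, this pair disproves the claim, and no lexicographically smaller pair (p ≤ q, non-negative integers) does.

For instance (1, 4) is also a counterexample (LHS = tan(5) ≈ -3.381, RHS = tan(4) + tan(1) ≈ 2.715), but it's lexicographically larger.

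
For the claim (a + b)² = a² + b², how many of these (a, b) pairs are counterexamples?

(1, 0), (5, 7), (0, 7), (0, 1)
Testing each pair:
(1, 0): LHS = 1, RHS = 1 → satisfies claim
(5, 7): LHS = 144, RHS = 74 → counterexample
(0, 7): LHS = 49, RHS = 49 → satisfies claim
(0, 1): LHS = 1, RHS = 1 → satisfies claim

That makes 1 counterexample.

Answer: 1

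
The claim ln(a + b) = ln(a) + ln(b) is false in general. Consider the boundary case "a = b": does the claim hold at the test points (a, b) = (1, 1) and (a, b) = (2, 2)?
Only at (2, 2)

At (1, 1): LHS = ln(2) ≈ 0.6931 ≠ RHS = 0
At (2, 2): LHS = ln(4) ≈ 1.386, RHS = 2·ln(2) ≈ 1.386 → equal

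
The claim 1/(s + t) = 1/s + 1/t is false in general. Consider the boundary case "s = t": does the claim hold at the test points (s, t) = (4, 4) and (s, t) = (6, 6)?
At (4, 4): LHS = 1/8 ≠ RHS = 1/2
At (6, 6): LHS = 1/12 ≠ RHS = 1/3

Answer: No, fails at both test points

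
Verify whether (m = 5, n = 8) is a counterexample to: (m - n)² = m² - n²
Substituting m = 5, n = 8:
LHS = (5 - 8)² = 9
RHS = 5² - 8² = -39

Since LHS ≠ RHS, this pair disproves the claim.

Answer: Yes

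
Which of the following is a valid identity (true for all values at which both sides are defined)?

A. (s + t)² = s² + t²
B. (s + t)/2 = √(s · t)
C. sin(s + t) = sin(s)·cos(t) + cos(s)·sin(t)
A: fails at (5, 5) — LHS = 100, RHS = 50.
B: fails at (1, 5) — LHS = 3, RHS = √(5) ≈ 2.236.
C: holds — e.g. at (6, 7), both sides equal sin(13) ≈ 0.4202.

Answer: C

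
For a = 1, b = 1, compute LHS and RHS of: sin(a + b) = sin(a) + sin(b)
LHS = sin(1 + 1) = sin(2) ≈ 0.9093
RHS = sin(1) + sin(1) = 2·sin(1) ≈ 1.683

LHS ≠ RHS (they differ by about 0.7736), so the equation does not hold here.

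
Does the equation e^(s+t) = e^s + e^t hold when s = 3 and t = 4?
Fails

Substituting s = 3, t = 4:

LHS = e^(3+4) = e^7 ≈ 1097
RHS = e^3 + e^4 ≈ 74.68

LHS ≠ RHS, so the equation does not hold at this point.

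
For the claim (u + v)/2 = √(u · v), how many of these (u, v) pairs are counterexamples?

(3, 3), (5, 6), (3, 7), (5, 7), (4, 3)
Testing each pair:
(3, 3): LHS = 3, RHS = 3 → satisfies claim
(5, 6): LHS = 11/2, RHS = √(30) ≈ 5.477 → counterexample
(3, 7): LHS = 5, RHS = √(21) ≈ 4.583 → counterexample
(5, 7): LHS = 6, RHS = √(35) ≈ 5.916 → counterexample
(4, 3): LHS = 7/2, RHS = 2·√(3) ≈ 3.464 → counterexample

That makes 4 counterexamples.

Answer: 4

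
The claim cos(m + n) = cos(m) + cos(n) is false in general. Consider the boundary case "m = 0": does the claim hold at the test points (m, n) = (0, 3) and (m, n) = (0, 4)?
No, fails at both test points

At (0, 3): LHS = cos(3) ≈ -0.99 ≠ RHS = cos(3) + 1 ≈ 0.01001
At (0, 4): LHS = cos(4) ≈ -0.6536 ≠ RHS = cos(4) + 1 ≈ 0.3464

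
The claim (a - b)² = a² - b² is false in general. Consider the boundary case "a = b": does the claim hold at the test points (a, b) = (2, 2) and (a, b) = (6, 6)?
Yes, holds at both test points

At (2, 2): LHS = 0, RHS = 0 → equal
At (6, 6): LHS = 0, RHS = 0 → equal

So the claim does hold at both of these boundary points, even though it is not an identity.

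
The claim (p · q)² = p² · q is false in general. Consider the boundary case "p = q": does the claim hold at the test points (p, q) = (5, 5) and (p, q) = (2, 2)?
No, fails at both test points

At (5, 5): LHS = 625 ≠ RHS = 125
At (2, 2): LHS = 16 ≠ RHS = 8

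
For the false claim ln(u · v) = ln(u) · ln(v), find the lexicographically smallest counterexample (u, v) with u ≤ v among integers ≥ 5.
(u, v) = (5, 5)

Substituting (5, 5) into the claim:
LHS = ln(5 · 5) = ln(25) ≈ 3.219
RHS = ln(5) · ln(5) = ln(5)² ≈ 2.59

Since LHS ≠ RHS, this pair disproves the claim, and no lexicographically smaller pair (u ≤ v, integers ≥ 5) does.

For instance (7, 8) is also a counterexample (LHS = ln(56) ≈ 4.025, RHS = ln(7)·ln(8) ≈ 4.046), but it's lexicographically larger.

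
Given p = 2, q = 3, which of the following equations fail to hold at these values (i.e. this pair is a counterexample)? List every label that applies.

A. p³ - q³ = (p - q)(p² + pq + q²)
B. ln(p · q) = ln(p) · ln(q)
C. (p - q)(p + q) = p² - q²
B

Evaluating each claim at the given values:
A. LHS = -19, RHS = -19 → holds here (LHS = RHS)
B. LHS = ln(6) ≈ 1.792, RHS = ln(2)·ln(3) ≈ 0.7615 → fails here (LHS ≠ RHS)
C. LHS = -5, RHS = -5 → holds here (LHS = RHS)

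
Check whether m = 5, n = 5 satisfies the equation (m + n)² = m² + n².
Substituting m = 5, n = 5:

LHS = (5 + 5)² = 100
RHS = 5² + 5² = 50

LHS ≠ RHS, so the equation does not hold at this point.

Answer: Fails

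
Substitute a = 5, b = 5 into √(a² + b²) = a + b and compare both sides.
LHS = √(5² + 5²) = 5·√(2) ≈ 7.071
RHS = 5 + 5 = 10

LHS ≠ RHS (they differ by about 2.929), so the equation does not hold here.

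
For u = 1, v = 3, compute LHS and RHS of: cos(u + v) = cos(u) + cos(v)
LHS = cos(1 + 3) = cos(4) ≈ -0.6536
RHS = cos(1) + cos(3) ≈ -0.4497

LHS ≠ RHS (they differ by about 0.204), so the equation does not hold here.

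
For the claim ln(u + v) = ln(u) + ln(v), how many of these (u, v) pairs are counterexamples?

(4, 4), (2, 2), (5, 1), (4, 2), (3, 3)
Testing each pair:
(4, 4): LHS = ln(8) ≈ 2.079, RHS = 2·ln(4) ≈ 2.773 → counterexample
(2, 2): LHS = ln(4) ≈ 1.386, RHS = 2·ln(2) ≈ 1.386 → satisfies claim
(5, 1): LHS = ln(6) ≈ 1.792, RHS = ln(5) ≈ 1.609 → counterexample
(4, 2): LHS = ln(6) ≈ 1.792, RHS = ln(2) + ln(4) ≈ 2.079 → counterexample
(3, 3): LHS = ln(6) ≈ 1.792, RHS = 2·ln(3) ≈ 2.197 → counterexample

That makes 4 counterexamples.

Answer: 4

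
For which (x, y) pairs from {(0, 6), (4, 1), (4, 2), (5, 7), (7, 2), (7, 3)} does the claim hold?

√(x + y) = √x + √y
(0, 6)

Testing each pair:
(0, 6): LHS = √(6) ≈ 2.449, RHS = √(6) ≈ 2.449 → holds
(4, 1): LHS = √(5) ≈ 2.236, RHS = 3 → fails
(4, 2): LHS = √(6) ≈ 2.449, RHS = √(2) + 2 ≈ 3.414 → fails
(5, 7): LHS = 2·√(3) ≈ 3.464, RHS = √(5) + √(7) ≈ 4.882 → fails
(7, 2): LHS = 3, RHS = √(2) + √(7) ≈ 4.06 → fails
(7, 3): LHS = √(10) ≈ 3.162, RHS = √(3) + √(7) ≈ 4.378 → fails

1 of 6 pairs satisfies the claim.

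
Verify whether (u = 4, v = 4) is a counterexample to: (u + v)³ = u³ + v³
Yes

Substituting u = 4, v = 4:
LHS = (4 + 4)³ = 512
RHS = 4³ + 4³ = 128

Since LHS ≠ RHS, this pair disproves the claim.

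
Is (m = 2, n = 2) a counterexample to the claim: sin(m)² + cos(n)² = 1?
Substituting m = 2, n = 2:
LHS = sin(2)² + cos(2)² = 1
RHS = 1

The sides agree, so this pair does not disprove the claim.

Answer: No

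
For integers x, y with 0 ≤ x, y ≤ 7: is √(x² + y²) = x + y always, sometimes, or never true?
It holds at (x, y) = (0, 1) (both sides equal 1), but fails at (x, y) = (1, 2) (LHS = √(5) ≈ 2.236, RHS = 3).

Answer: Sometimes true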